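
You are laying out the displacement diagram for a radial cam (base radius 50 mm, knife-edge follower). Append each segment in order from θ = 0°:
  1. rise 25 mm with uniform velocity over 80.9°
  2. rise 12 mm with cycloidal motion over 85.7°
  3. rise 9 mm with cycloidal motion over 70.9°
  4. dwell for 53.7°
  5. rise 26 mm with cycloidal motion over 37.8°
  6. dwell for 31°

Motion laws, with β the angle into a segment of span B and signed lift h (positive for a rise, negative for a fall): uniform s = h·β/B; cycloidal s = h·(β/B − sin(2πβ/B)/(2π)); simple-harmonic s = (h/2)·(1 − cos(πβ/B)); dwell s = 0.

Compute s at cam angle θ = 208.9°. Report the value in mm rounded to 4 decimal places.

seg 1 [0°–80.9°] uniform, h=25: full span → s += 25 → s = 25.0000
seg 2 [80.9°–166.6°] cycloidal, h=12: full span → s += 12 → s = 37.0000
seg 3 [166.6°–237.5°] cycloidal, h=9: θ=208.9° here. β=42.3, B=70.9. 9·(0.5966 − sin(2π·0.5966)/(2π)) = 6.1866 → s = 43.1866

43.1866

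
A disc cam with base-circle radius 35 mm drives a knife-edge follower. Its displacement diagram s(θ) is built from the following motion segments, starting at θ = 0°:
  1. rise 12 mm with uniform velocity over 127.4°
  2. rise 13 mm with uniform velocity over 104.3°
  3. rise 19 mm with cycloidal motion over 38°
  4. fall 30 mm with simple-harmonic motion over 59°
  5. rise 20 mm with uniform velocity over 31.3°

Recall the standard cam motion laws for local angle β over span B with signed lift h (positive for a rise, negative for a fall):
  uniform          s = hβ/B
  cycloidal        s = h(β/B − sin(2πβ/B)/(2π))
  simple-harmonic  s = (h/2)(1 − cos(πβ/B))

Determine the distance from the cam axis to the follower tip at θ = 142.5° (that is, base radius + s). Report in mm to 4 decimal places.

seg 1 [0°–127.4°] uniform, h=12: full span → s += 12 → s = 12.0000
seg 2 [127.4°–231.7°] uniform, h=13: θ=142.5° here. β=15.1, B=104.3. 13·15.1/104.3 = 1.8821 → s = 13.8821
radial distance = base radius + s = 35 + 13.8821 = 48.8821

48.8821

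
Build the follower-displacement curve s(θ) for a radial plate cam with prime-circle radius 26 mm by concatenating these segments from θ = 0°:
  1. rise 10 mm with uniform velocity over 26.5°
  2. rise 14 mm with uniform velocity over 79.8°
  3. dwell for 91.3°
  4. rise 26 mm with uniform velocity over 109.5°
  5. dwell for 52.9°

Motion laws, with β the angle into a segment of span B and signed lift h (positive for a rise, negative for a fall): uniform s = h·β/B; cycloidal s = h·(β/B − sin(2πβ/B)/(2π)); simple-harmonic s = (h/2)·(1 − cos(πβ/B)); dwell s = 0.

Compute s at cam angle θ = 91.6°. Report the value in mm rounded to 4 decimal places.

seg 1 [0°–26.5°] uniform, h=10: full span → s += 10 → s = 10.0000
seg 2 [26.5°–106.3°] uniform, h=14: θ=91.6° here. β=65.1, B=79.8. 14·65.1/79.8 = 11.4211 → s = 21.4211

21.4211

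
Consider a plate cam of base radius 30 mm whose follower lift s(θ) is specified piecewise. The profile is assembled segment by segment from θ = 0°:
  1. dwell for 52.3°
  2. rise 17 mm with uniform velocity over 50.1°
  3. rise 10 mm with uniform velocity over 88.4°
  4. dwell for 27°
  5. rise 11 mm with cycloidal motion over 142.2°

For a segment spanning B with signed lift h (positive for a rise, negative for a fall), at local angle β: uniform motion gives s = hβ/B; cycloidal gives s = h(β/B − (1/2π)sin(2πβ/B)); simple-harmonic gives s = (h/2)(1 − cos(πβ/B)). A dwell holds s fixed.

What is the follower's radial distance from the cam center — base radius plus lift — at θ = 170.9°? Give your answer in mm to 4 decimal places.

seg 1 [0°–52.3°] dwell: s stays 0.0000
seg 2 [52.3°–102.4°] uniform, h=17: full span → s += 17 → s = 17.0000
seg 3 [102.4°–190.8°] uniform, h=10: θ=170.9° here. β=68.5, B=88.4. 10·68.5/88.4 = 7.7489 → s = 24.7489
radial distance = base radius + s = 30 + 24.7489 = 54.7489

54.7489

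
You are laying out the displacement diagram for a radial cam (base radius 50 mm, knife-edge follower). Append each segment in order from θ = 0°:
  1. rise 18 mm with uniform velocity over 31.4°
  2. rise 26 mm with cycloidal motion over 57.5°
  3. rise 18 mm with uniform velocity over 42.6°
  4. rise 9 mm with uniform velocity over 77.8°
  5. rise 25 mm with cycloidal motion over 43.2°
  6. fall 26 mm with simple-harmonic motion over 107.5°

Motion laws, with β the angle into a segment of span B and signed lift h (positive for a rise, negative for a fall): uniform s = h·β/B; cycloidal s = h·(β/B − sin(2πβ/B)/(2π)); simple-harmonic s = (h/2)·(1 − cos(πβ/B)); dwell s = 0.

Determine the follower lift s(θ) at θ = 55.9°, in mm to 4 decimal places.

seg 1 [0°–31.4°] uniform, h=18: full span → s += 18 → s = 18.0000
seg 2 [31.4°–88.9°] cycloidal, h=26: θ=55.9° here. β=24.5, B=57.5. 26·(0.4261 − sin(2π·0.4261)/(2π)) = 9.2249 → s = 27.2249

27.2249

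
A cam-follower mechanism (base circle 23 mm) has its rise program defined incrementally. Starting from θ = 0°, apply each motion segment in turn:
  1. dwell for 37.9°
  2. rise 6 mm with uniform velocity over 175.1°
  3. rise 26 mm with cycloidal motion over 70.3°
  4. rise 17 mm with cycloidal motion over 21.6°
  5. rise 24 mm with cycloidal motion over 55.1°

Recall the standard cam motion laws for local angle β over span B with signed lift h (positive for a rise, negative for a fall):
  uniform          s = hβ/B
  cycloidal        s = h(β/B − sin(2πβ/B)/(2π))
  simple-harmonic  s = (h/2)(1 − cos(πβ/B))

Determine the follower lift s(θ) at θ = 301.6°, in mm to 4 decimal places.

seg 1 [0°–37.9°] dwell: s stays 0.0000
seg 2 [37.9°–213°] uniform, h=6: full span → s += 6 → s = 6.0000
seg 3 [213°–283.3°] cycloidal, h=26: full span → s += 26 → s = 32.0000
seg 4 [283.3°–304.9°] cycloidal, h=17: θ=301.6° here. β=18.3, B=21.6. 17·(0.8472 − sin(2π·0.8472)/(2π)) = 16.6191 → s = 48.6191

48.6191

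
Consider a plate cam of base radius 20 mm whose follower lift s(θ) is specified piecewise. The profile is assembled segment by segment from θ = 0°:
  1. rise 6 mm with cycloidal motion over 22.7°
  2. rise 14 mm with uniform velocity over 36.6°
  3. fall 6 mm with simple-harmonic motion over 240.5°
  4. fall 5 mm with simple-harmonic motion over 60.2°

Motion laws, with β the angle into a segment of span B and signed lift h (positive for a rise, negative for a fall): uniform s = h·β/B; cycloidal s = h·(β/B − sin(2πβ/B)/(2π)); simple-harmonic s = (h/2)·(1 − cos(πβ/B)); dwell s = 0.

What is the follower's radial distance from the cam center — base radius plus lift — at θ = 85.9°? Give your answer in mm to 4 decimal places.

seg 1 [0°–22.7°] cycloidal, h=6: full span → s += 6 → s = 6.0000
seg 2 [22.7°–59.3°] uniform, h=14: full span → s += 14 → s = 20.0000
seg 3 [59.3°–299.8°] simple-harmonic, h=-6: θ=85.9° here. β=26.6, B=240.5. -6/2·(1 − cos(π·0.1106)) = -0.1793 → s = 19.8207
radial distance = base radius + s = 20 + 19.8207 = 39.8207

39.8207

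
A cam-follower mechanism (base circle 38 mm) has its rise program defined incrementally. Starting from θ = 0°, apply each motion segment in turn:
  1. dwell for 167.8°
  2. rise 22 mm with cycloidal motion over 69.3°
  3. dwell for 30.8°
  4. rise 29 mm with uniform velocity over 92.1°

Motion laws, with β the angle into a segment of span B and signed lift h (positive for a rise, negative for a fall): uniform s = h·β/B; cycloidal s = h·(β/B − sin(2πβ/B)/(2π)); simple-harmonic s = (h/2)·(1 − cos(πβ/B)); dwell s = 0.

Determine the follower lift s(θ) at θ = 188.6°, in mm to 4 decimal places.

seg 1 [0°–167.8°] dwell: s stays 0.0000
seg 2 [167.8°–237.1°] cycloidal, h=22: θ=188.6° here. β=20.8, B=69.3. 22·(0.3001 − sin(2π·0.3001)/(2π)) = 3.2741 → s = 3.2741

3.2741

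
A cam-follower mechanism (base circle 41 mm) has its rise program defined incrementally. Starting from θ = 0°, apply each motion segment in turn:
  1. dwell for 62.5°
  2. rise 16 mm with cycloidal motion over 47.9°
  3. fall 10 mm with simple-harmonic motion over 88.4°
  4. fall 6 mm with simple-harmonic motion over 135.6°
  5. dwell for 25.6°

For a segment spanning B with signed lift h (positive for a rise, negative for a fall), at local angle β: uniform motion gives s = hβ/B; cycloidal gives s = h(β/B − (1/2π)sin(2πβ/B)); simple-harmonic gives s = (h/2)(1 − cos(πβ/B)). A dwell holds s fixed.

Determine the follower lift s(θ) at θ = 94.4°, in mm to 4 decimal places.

seg 1 [0°–62.5°] dwell: s stays 0.0000
seg 2 [62.5°–110.4°] cycloidal, h=16: θ=94.4° here. β=31.9, B=47.9. 16·(0.6660 − sin(2π·0.6660)/(2π)) = 12.8553 → s = 12.8553

12.8553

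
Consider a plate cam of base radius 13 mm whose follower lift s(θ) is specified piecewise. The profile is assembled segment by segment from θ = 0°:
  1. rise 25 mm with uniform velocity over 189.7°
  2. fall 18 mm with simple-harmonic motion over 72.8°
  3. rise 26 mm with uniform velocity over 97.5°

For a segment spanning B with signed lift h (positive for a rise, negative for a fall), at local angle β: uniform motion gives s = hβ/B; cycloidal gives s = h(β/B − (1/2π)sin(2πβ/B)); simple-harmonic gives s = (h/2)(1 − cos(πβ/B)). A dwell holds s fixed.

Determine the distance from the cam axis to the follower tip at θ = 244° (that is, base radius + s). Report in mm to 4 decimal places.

seg 1 [0°–189.7°] uniform, h=25: full span → s += 25 → s = 25.0000
seg 2 [189.7°–262.5°] simple-harmonic, h=-18: θ=244° here. β=54.3, B=72.8. -18/2·(1 − cos(π·0.7459)) = -15.2810 → s = 9.7190
radial distance = base radius + s = 13 + 9.7190 = 22.7190

22.7190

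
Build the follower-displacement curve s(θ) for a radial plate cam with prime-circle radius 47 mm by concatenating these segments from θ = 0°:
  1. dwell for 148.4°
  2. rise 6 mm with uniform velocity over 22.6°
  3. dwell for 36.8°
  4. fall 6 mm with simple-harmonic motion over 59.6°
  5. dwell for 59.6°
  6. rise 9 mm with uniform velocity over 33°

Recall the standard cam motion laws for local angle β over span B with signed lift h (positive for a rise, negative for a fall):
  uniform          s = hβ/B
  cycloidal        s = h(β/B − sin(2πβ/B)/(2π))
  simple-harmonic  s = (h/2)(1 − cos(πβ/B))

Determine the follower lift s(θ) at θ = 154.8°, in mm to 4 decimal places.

seg 1 [0°–148.4°] dwell: s stays 0.0000
seg 2 [148.4°–171°] uniform, h=6: θ=154.8° here. β=6.4, B=22.6. 6·6.4/22.6 = 1.6991 → s = 1.6991

1.6991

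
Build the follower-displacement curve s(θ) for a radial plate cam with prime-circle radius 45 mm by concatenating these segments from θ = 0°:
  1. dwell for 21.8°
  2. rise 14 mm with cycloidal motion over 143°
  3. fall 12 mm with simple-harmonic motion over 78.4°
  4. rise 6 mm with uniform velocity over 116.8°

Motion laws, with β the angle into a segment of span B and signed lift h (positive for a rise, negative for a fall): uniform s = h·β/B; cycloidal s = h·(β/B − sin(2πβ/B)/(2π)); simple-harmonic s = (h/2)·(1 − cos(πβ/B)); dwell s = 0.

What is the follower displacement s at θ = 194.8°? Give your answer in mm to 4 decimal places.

seg 1 [0°–21.8°] dwell: s stays 0.0000
seg 2 [21.8°–164.8°] cycloidal, h=14: full span → s += 14 → s = 14.0000
seg 3 [164.8°–243.2°] simple-harmonic, h=-12: θ=194.8° here. β=30, B=78.4. -12/2·(1 − cos(π·0.3827)) = -3.8378 → s = 10.1622

10.1622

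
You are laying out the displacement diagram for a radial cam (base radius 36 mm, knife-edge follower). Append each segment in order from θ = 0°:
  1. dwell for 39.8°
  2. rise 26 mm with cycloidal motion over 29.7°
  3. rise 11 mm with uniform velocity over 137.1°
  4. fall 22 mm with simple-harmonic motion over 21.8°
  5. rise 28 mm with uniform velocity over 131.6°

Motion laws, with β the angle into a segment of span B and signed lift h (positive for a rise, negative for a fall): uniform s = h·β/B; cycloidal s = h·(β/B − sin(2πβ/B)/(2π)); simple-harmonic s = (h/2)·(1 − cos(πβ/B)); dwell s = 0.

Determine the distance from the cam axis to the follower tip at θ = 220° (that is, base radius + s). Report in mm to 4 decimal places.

seg 1 [0°–39.8°] dwell: s stays 0.0000
seg 2 [39.8°–69.5°] cycloidal, h=26: full span → s += 26 → s = 26.0000
seg 3 [69.5°–206.6°] uniform, h=11: full span → s += 11 → s = 37.0000
seg 4 [206.6°–228.4°] simple-harmonic, h=-22: θ=220° here. β=13.4, B=21.8. -22/2·(1 − cos(π·0.6147)) = -14.8778 → s = 22.1222
radial distance = base radius + s = 36 + 22.1222 = 58.1222

58.1222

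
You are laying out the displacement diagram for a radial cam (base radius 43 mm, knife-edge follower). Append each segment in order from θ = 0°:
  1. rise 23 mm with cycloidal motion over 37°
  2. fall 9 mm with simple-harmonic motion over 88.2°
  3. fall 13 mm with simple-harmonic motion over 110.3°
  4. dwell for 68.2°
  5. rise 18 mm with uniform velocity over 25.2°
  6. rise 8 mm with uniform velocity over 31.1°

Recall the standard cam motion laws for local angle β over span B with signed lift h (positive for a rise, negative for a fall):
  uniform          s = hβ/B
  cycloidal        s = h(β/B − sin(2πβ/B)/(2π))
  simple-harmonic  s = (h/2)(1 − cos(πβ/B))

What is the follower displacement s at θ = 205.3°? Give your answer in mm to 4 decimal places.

seg 1 [0°–37°] cycloidal, h=23: full span → s += 23 → s = 23.0000
seg 2 [37°–125.2°] simple-harmonic, h=-9: full span → s += -9 → s = 14.0000
seg 3 [125.2°–235.5°] simple-harmonic, h=-13: θ=205.3° here. β=80.1, B=110.3. -13/2·(1 − cos(π·0.7262)) = -10.7400 → s = 3.2600

3.2600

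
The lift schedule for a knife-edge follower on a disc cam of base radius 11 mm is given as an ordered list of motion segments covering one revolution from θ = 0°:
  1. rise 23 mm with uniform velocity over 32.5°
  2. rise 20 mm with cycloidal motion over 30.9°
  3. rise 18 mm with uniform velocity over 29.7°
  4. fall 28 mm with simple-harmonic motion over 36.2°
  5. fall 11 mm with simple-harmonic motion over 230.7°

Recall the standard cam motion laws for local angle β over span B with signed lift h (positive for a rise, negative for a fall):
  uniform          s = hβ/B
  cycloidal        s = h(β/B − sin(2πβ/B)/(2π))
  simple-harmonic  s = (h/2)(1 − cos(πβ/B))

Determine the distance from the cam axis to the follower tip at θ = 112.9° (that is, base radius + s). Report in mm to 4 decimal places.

seg 1 [0°–32.5°] uniform, h=23: full span → s += 23 → s = 23.0000
seg 2 [32.5°–63.4°] cycloidal, h=20: full span → s += 20 → s = 43.0000
seg 3 [63.4°–93.1°] uniform, h=18: full span → s += 18 → s = 61.0000
seg 4 [93.1°–129.3°] simple-harmonic, h=-28: θ=112.9° here. β=19.8, B=36.2. -28/2·(1 − cos(π·0.5470)) = -16.0580 → s = 44.9420
radial distance = base radius + s = 11 + 44.9420 = 55.9420

55.9420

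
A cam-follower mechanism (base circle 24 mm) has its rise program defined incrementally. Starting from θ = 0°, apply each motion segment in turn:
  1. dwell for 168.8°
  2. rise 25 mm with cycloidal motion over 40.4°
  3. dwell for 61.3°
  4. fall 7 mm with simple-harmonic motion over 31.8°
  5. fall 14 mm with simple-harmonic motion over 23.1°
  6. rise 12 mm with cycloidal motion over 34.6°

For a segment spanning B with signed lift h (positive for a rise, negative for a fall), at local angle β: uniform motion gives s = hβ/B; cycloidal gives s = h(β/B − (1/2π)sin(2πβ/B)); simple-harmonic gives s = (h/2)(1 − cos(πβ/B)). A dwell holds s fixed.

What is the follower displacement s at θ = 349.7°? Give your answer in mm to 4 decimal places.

seg 1 [0°–168.8°] dwell: s stays 0.0000
seg 2 [168.8°–209.2°] cycloidal, h=25: full span → s += 25 → s = 25.0000
seg 3 [209.2°–270.5°] dwell: s stays 25.0000
seg 4 [270.5°–302.3°] simple-harmonic, h=-7: full span → s += -7 → s = 18.0000
seg 5 [302.3°–325.4°] simple-harmonic, h=-14: full span → s += -14 → s = 4.0000
seg 6 [325.4°–360°] cycloidal, h=12: θ=349.7° here. β=24.3, B=34.6. 12·(0.7023 − sin(2π·0.7023)/(2π)) = 10.2525 → s = 14.2525

14.2525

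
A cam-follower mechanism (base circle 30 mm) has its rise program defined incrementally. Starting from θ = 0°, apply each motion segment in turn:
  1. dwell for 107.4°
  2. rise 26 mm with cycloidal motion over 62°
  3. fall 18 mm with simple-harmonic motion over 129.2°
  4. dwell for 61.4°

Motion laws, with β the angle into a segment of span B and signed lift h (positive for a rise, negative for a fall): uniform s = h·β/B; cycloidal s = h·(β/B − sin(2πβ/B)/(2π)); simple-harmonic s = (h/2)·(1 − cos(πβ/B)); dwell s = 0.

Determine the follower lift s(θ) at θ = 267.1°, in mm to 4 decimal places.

seg 1 [0°–107.4°] dwell: s stays 0.0000
seg 2 [107.4°–169.4°] cycloidal, h=26: full span → s += 26 → s = 26.0000
seg 3 [169.4°–298.6°] simple-harmonic, h=-18: θ=267.1° here. β=97.7, B=129.2. -18/2·(1 − cos(π·0.7562)) = -15.4865 → s = 10.5135

10.5135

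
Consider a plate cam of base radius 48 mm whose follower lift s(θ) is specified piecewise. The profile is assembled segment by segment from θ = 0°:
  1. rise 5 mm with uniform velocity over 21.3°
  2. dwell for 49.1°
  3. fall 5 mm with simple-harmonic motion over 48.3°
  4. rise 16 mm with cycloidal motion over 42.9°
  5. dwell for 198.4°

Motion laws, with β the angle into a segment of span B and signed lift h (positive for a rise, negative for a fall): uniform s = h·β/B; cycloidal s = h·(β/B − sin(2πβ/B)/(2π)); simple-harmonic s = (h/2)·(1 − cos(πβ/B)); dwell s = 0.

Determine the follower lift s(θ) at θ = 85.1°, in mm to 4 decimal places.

seg 1 [0°–21.3°] uniform, h=5: full span → s += 5 → s = 5.0000
seg 2 [21.3°–70.4°] dwell: s stays 5.0000
seg 3 [70.4°–118.7°] simple-harmonic, h=-5: θ=85.1° here. β=14.7, B=48.3. -5/2·(1 − cos(π·0.3043)) = -1.0583 → s = 3.9417

3.9417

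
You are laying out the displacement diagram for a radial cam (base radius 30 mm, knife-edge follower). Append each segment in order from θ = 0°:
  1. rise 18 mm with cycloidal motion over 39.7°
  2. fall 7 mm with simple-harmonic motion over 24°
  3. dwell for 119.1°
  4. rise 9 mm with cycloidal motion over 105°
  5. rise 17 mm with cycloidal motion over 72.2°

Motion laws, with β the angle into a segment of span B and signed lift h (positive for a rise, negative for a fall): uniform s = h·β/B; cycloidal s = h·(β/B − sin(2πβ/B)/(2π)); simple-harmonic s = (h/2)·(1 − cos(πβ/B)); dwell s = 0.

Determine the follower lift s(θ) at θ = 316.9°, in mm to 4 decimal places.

seg 1 [0°–39.7°] cycloidal, h=18: full span → s += 18 → s = 18.0000
seg 2 [39.7°–63.7°] simple-harmonic, h=-7: full span → s += -7 → s = 11.0000
seg 3 [63.7°–182.8°] dwell: s stays 11.0000
seg 4 [182.8°–287.8°] cycloidal, h=9: full span → s += 9 → s = 20.0000
seg 5 [287.8°–360°] cycloidal, h=17: θ=316.9° here. β=29.1, B=72.2. 17·(0.4030 − sin(2π·0.4030)/(2π)) = 5.3037 → s = 25.3037

25.3037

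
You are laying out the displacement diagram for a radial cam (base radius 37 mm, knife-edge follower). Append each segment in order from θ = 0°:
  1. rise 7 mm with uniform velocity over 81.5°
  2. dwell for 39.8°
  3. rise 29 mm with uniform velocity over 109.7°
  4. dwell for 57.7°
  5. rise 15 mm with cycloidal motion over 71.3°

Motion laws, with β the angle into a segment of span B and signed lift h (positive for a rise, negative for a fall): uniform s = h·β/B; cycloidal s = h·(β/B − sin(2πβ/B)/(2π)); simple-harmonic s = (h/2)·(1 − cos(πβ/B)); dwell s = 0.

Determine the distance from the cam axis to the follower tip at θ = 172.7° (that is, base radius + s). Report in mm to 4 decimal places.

seg 1 [0°–81.5°] uniform, h=7: full span → s += 7 → s = 7.0000
seg 2 [81.5°–121.3°] dwell: s stays 7.0000
seg 3 [121.3°–231°] uniform, h=29: θ=172.7° here. β=51.4, B=109.7. 29·51.4/109.7 = 13.5880 → s = 20.5880
radial distance = base radius + s = 37 + 20.5880 = 57.5880

57.5880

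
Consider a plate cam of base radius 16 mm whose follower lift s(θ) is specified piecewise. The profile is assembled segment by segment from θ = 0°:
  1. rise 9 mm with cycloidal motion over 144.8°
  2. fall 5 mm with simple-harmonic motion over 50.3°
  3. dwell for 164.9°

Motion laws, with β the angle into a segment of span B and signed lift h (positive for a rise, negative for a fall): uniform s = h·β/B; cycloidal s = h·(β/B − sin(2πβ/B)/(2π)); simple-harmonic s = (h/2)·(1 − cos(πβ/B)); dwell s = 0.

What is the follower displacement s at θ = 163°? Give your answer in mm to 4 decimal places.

seg 1 [0°–144.8°] cycloidal, h=9: full span → s += 9 → s = 9.0000
seg 2 [144.8°–195.1°] simple-harmonic, h=-5: θ=163° here. β=18.2, B=50.3. -5/2·(1 − cos(π·0.3618)) = -1.4486 → s = 7.5514

7.5514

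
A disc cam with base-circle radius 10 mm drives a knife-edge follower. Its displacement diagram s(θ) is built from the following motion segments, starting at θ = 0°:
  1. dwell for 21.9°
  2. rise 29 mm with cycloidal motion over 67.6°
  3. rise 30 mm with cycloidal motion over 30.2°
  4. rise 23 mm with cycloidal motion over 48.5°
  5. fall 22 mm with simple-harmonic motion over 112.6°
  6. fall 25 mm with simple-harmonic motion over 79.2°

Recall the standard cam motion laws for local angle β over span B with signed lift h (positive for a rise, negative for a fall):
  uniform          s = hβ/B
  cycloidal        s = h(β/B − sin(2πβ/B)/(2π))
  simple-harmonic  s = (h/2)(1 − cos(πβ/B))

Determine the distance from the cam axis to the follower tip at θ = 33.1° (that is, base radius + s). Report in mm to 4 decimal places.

seg 1 [0°–21.9°] dwell: s stays 0.0000
seg 2 [21.9°–89.5°] cycloidal, h=29: θ=33.1° here. β=11.2, B=67.6. 29·(0.1657 − sin(2π·0.1657)/(2π)) = 0.8220 → s = 0.8220
radial distance = base radius + s = 10 + 0.8220 = 10.8220

10.8220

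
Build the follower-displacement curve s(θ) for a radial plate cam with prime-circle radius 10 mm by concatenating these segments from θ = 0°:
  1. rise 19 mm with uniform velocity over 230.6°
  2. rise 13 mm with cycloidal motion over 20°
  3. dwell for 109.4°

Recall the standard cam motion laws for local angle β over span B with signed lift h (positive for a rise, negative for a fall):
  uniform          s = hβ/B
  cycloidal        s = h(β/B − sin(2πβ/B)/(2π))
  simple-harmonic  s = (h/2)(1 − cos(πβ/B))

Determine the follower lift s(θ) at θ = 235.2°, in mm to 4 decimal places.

seg 1 [0°–230.6°] uniform, h=19: full span → s += 19 → s = 19.0000
seg 2 [230.6°–250.6°] cycloidal, h=13: θ=235.2° here. β=4.6, B=20. 13·(0.2300 − sin(2π·0.2300)/(2π)) = 0.9373 → s = 19.9373

19.9373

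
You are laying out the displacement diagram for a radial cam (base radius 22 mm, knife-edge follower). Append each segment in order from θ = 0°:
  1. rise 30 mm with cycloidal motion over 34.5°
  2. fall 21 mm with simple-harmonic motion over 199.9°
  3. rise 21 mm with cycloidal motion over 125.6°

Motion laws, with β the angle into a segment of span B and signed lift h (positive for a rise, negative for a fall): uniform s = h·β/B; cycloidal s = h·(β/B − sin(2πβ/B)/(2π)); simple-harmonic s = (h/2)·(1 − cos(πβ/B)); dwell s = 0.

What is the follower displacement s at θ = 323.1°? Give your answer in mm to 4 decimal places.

seg 1 [0°–34.5°] cycloidal, h=30: full span → s += 30 → s = 30.0000
seg 2 [34.5°–234.4°] simple-harmonic, h=-21: full span → s += -21 → s = 9.0000
seg 3 [234.4°–360°] cycloidal, h=21: θ=323.1° here. β=88.7, B=125.6. 21·(0.7062 − sin(2π·0.7062)/(2π)) = 18.0470 → s = 27.0470

27.0470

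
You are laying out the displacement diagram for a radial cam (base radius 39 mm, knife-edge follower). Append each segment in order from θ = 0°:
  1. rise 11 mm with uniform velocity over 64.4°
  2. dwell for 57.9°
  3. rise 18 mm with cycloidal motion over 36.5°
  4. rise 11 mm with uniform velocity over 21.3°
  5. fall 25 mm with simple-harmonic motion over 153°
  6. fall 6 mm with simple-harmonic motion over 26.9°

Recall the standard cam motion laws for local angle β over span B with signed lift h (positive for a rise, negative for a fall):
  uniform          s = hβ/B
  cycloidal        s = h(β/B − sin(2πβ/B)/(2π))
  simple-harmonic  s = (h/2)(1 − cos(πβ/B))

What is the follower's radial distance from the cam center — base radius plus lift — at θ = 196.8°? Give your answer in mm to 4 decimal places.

seg 1 [0°–64.4°] uniform, h=11: full span → s += 11 → s = 11.0000
seg 2 [64.4°–122.3°] dwell: s stays 11.0000
seg 3 [122.3°–158.8°] cycloidal, h=18: full span → s += 18 → s = 29.0000
seg 4 [158.8°–180.1°] uniform, h=11: full span → s += 11 → s = 40.0000
seg 5 [180.1°–333.1°] simple-harmonic, h=-25: θ=196.8° here. β=16.7, B=153. -25/2·(1 − cos(π·0.1092)) = -0.7277 → s = 39.2723
radial distance = base radius + s = 39 + 39.2723 = 78.2723

78.2723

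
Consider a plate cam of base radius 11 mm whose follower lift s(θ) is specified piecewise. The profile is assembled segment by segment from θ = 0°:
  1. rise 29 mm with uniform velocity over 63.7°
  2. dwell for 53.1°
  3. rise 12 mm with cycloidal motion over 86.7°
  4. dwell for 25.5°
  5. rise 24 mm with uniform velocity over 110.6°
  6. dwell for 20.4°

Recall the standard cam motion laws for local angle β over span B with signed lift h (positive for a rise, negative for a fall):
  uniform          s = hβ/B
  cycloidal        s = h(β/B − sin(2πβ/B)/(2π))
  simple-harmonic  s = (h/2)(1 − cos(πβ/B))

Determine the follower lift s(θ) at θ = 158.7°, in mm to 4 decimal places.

seg 1 [0°–63.7°] uniform, h=29: full span → s += 29 → s = 29.0000
seg 2 [63.7°–116.8°] dwell: s stays 29.0000
seg 3 [116.8°–203.5°] cycloidal, h=12: θ=158.7° here. β=41.9, B=86.7. 12·(0.4833 − sin(2π·0.4833)/(2π)) = 5.5990 → s = 34.5990

34.5990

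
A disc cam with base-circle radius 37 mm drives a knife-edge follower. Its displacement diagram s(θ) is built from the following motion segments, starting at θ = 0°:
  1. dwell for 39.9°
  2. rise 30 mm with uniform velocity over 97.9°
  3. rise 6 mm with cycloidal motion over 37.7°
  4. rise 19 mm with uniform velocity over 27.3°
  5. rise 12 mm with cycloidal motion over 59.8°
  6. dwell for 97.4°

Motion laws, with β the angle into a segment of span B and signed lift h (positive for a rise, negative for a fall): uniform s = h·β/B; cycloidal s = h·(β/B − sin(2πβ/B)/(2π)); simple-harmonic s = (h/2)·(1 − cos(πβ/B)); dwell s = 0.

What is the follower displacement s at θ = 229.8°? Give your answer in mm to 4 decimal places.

seg 1 [0°–39.9°] dwell: s stays 0.0000
seg 2 [39.9°–137.8°] uniform, h=30: full span → s += 30 → s = 30.0000
seg 3 [137.8°–175.5°] cycloidal, h=6: full span → s += 6 → s = 36.0000
seg 4 [175.5°–202.8°] uniform, h=19: full span → s += 19 → s = 55.0000
seg 5 [202.8°–262.6°] cycloidal, h=12: θ=229.8° here. β=27, B=59.8. 12·(0.4515 − sin(2π·0.4515)/(2π)) = 4.8451 → s = 59.8451

59.8451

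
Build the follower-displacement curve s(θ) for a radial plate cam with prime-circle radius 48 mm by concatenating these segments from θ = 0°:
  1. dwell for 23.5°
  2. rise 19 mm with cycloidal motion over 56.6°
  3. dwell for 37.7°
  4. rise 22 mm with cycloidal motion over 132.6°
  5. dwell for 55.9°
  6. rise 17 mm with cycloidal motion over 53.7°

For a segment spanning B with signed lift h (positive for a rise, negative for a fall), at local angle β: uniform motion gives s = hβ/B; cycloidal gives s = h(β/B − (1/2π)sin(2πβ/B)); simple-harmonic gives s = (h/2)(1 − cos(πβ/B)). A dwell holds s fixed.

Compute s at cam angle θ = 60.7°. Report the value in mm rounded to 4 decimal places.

seg 1 [0°–23.5°] dwell: s stays 0.0000
seg 2 [23.5°–80.1°] cycloidal, h=19: θ=60.7° here. β=37.2, B=56.6. 19·(0.6572 − sin(2π·0.6572)/(2π)) = 15.0124 → s = 15.0124

15.0124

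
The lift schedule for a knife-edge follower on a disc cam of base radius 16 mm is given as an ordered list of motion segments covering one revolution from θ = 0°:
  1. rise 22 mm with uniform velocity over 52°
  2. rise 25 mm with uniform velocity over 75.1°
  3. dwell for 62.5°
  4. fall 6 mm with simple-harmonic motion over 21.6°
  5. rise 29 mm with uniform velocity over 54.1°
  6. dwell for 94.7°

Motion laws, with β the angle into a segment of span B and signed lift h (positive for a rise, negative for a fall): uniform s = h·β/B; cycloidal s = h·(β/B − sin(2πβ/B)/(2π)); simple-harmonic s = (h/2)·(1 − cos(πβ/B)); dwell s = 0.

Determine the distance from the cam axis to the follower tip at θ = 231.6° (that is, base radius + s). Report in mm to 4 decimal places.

seg 1 [0°–52°] uniform, h=22: full span → s += 22 → s = 22.0000
seg 2 [52°–127.1°] uniform, h=25: full span → s += 25 → s = 47.0000
seg 3 [127.1°–189.6°] dwell: s stays 47.0000
seg 4 [189.6°–211.2°] simple-harmonic, h=-6: full span → s += -6 → s = 41.0000
seg 5 [211.2°–265.3°] uniform, h=29: θ=231.6° here. β=20.4, B=54.1. 29·20.4/54.1 = 10.9353 → s = 51.9353
radial distance = base radius + s = 16 + 51.9353 = 67.9353

67.9353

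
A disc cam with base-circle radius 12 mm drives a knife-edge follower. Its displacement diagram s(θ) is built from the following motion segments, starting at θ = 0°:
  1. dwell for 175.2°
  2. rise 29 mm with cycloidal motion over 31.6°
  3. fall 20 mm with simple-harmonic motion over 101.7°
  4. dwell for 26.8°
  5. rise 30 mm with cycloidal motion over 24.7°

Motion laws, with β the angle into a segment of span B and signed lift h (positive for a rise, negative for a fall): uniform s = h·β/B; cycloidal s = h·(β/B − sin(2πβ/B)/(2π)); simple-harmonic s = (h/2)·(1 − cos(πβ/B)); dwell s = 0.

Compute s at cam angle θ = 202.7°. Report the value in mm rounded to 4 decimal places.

seg 1 [0°–175.2°] dwell: s stays 0.0000
seg 2 [175.2°–206.8°] cycloidal, h=29: θ=202.7° here. β=27.5, B=31.6. 29·(0.8703 − sin(2π·0.8703)/(2π)) = 28.5969 → s = 28.5969

28.5969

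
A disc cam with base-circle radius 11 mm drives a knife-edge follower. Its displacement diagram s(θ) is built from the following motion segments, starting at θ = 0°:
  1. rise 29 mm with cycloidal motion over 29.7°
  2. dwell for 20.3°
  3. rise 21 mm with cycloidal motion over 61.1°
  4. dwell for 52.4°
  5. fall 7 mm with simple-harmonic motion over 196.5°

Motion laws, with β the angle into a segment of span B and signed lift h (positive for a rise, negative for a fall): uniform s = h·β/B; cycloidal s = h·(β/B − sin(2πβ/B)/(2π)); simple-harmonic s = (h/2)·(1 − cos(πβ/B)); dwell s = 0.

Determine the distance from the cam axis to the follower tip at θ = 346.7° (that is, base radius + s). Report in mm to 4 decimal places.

seg 1 [0°–29.7°] cycloidal, h=29: full span → s += 29 → s = 29.0000
seg 2 [29.7°–50°] dwell: s stays 29.0000
seg 3 [50°–111.1°] cycloidal, h=21: full span → s += 21 → s = 50.0000
seg 4 [111.1°–163.5°] dwell: s stays 50.0000
seg 5 [163.5°–360°] simple-harmonic, h=-7: θ=346.7° here. β=183.2, B=196.5. -7/2·(1 − cos(π·0.9323)) = -6.9212 → s = 43.0788
radial distance = base radius + s = 11 + 43.0788 = 54.0788

54.0788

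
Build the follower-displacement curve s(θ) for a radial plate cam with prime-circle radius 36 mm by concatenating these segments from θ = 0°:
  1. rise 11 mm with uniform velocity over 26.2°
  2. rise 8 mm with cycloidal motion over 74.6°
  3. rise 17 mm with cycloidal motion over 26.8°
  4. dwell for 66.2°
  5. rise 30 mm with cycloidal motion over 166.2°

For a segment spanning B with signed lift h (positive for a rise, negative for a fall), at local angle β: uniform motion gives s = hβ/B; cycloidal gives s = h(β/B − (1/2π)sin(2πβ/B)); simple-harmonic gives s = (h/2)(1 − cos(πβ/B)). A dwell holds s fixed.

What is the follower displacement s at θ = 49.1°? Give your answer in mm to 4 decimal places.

seg 1 [0°–26.2°] uniform, h=11: full span → s += 11 → s = 11.0000
seg 2 [26.2°–100.8°] cycloidal, h=8: θ=49.1° here. β=22.9, B=74.6. 8·(0.3070 − sin(2π·0.3070)/(2π)) = 1.2632 → s = 12.2632

12.2632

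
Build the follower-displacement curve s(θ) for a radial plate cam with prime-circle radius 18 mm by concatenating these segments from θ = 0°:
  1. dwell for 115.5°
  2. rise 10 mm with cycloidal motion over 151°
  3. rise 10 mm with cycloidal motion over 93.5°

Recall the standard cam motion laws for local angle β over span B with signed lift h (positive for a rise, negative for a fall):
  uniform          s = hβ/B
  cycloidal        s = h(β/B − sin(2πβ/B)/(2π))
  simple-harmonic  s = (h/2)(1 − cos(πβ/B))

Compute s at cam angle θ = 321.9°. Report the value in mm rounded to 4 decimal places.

seg 1 [0°–115.5°] dwell: s stays 0.0000
seg 2 [115.5°–266.5°] cycloidal, h=10: full span → s += 10 → s = 10.0000
seg 3 [266.5°–360°] cycloidal, h=10: θ=321.9° here. β=55.4, B=93.5. 10·(0.5925 − sin(2π·0.5925)/(2π)) = 6.7990 → s = 16.7990

16.7990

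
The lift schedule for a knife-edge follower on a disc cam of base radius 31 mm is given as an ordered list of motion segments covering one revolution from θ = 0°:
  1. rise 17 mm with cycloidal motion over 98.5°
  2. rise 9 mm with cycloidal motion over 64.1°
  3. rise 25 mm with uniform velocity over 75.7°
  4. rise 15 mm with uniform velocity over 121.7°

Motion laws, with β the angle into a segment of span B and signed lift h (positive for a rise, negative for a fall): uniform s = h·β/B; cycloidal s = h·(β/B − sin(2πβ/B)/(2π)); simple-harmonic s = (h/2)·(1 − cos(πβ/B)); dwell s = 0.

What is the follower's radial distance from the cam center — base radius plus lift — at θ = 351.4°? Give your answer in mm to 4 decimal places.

seg 1 [0°–98.5°] cycloidal, h=17: full span → s += 17 → s = 17.0000
seg 2 [98.5°–162.6°] cycloidal, h=9: full span → s += 9 → s = 26.0000
seg 3 [162.6°–238.3°] uniform, h=25: full span → s += 25 → s = 51.0000
seg 4 [238.3°–360°] uniform, h=15: θ=351.4° here. β=113.1, B=121.7. 15·113.1/121.7 = 13.9400 → s = 64.9400
radial distance = base radius + s = 31 + 64.9400 = 95.9400

95.9400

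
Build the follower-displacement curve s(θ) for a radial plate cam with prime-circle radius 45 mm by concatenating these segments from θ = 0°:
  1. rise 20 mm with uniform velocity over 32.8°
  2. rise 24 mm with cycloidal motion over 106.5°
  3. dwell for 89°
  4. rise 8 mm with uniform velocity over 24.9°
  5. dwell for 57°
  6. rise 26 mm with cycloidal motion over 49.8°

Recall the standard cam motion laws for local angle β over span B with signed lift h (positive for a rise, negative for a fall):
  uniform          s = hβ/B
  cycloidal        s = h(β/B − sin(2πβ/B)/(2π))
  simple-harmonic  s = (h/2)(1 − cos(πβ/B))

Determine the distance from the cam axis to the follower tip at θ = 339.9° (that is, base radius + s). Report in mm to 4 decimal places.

seg 1 [0°–32.8°] uniform, h=20: full span → s += 20 → s = 20.0000
seg 2 [32.8°–139.3°] cycloidal, h=24: full span → s += 24 → s = 44.0000
seg 3 [139.3°–228.3°] dwell: s stays 44.0000
seg 4 [228.3°–253.2°] uniform, h=8: full span → s += 8 → s = 52.0000
seg 5 [253.2°–310.2°] dwell: s stays 52.0000
seg 6 [310.2°–360°] cycloidal, h=26: θ=339.9° here. β=29.7, B=49.8. 26·(0.5964 − sin(2π·0.5964)/(2π)) = 17.8616 → s = 69.8616
radial distance = base radius + s = 45 + 69.8616 = 114.8616

114.8616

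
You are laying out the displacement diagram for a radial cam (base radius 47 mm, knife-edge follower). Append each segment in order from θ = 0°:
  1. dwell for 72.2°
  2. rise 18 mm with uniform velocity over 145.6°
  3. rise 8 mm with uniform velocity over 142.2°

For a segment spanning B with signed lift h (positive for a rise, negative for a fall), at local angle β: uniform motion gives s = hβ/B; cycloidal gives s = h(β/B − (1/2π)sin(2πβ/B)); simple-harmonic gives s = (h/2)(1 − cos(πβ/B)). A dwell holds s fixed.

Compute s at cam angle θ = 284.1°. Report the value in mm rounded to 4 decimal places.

seg 1 [0°–72.2°] dwell: s stays 0.0000
seg 2 [72.2°–217.8°] uniform, h=18: full span → s += 18 → s = 18.0000
seg 3 [217.8°–360°] uniform, h=8: θ=284.1° here. β=66.3, B=142.2. 8·66.3/142.2 = 3.7300 → s = 21.7300

21.7300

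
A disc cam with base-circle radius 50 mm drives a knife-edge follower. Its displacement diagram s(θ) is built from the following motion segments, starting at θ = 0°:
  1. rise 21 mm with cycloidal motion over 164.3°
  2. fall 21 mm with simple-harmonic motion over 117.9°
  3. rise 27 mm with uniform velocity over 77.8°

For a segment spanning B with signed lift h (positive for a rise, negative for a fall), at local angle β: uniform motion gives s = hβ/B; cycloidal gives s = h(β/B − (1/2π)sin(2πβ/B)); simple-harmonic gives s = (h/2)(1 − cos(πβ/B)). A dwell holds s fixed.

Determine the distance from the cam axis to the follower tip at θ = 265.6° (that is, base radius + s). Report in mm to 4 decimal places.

seg 1 [0°–164.3°] cycloidal, h=21: full span → s += 21 → s = 21.0000
seg 2 [164.3°–282.2°] simple-harmonic, h=-21: θ=265.6° here. β=101.3, B=117.9. -21/2·(1 − cos(π·0.8592)) = -19.9895 → s = 1.0105
radial distance = base radius + s = 50 + 1.0105 = 51.0105

51.0105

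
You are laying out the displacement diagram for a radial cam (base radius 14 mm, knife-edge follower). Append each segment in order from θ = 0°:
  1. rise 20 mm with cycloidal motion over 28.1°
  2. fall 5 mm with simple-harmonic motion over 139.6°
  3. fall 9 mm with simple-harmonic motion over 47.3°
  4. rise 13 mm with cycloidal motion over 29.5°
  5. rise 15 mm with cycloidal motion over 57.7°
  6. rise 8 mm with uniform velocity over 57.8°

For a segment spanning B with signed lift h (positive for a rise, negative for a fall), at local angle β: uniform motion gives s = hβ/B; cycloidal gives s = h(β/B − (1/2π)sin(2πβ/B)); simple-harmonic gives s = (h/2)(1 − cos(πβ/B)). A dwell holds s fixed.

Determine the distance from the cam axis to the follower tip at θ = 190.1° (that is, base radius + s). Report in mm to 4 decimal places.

seg 1 [0°–28.1°] cycloidal, h=20: full span → s += 20 → s = 20.0000
seg 2 [28.1°–167.7°] simple-harmonic, h=-5: full span → s += -5 → s = 15.0000
seg 3 [167.7°–215°] simple-harmonic, h=-9: θ=190.1° here. β=22.4, B=47.3. -9/2·(1 − cos(π·0.4736)) = -4.1268 → s = 10.8732
radial distance = base radius + s = 14 + 10.8732 = 24.8732

24.8732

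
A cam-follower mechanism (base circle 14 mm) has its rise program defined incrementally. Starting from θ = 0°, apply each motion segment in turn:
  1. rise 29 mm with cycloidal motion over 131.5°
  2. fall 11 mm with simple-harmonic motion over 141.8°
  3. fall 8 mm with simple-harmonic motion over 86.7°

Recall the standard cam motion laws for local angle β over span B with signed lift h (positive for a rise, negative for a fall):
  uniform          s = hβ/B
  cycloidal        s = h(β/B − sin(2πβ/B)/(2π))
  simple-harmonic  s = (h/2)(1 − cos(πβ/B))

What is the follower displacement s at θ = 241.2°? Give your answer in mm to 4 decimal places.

seg 1 [0°–131.5°] cycloidal, h=29: full span → s += 29 → s = 29.0000
seg 2 [131.5°–273.3°] simple-harmonic, h=-11: θ=241.2° here. β=109.7, B=141.8. -11/2·(1 − cos(π·0.7736)) = -9.6668 → s = 19.3332

19.3332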